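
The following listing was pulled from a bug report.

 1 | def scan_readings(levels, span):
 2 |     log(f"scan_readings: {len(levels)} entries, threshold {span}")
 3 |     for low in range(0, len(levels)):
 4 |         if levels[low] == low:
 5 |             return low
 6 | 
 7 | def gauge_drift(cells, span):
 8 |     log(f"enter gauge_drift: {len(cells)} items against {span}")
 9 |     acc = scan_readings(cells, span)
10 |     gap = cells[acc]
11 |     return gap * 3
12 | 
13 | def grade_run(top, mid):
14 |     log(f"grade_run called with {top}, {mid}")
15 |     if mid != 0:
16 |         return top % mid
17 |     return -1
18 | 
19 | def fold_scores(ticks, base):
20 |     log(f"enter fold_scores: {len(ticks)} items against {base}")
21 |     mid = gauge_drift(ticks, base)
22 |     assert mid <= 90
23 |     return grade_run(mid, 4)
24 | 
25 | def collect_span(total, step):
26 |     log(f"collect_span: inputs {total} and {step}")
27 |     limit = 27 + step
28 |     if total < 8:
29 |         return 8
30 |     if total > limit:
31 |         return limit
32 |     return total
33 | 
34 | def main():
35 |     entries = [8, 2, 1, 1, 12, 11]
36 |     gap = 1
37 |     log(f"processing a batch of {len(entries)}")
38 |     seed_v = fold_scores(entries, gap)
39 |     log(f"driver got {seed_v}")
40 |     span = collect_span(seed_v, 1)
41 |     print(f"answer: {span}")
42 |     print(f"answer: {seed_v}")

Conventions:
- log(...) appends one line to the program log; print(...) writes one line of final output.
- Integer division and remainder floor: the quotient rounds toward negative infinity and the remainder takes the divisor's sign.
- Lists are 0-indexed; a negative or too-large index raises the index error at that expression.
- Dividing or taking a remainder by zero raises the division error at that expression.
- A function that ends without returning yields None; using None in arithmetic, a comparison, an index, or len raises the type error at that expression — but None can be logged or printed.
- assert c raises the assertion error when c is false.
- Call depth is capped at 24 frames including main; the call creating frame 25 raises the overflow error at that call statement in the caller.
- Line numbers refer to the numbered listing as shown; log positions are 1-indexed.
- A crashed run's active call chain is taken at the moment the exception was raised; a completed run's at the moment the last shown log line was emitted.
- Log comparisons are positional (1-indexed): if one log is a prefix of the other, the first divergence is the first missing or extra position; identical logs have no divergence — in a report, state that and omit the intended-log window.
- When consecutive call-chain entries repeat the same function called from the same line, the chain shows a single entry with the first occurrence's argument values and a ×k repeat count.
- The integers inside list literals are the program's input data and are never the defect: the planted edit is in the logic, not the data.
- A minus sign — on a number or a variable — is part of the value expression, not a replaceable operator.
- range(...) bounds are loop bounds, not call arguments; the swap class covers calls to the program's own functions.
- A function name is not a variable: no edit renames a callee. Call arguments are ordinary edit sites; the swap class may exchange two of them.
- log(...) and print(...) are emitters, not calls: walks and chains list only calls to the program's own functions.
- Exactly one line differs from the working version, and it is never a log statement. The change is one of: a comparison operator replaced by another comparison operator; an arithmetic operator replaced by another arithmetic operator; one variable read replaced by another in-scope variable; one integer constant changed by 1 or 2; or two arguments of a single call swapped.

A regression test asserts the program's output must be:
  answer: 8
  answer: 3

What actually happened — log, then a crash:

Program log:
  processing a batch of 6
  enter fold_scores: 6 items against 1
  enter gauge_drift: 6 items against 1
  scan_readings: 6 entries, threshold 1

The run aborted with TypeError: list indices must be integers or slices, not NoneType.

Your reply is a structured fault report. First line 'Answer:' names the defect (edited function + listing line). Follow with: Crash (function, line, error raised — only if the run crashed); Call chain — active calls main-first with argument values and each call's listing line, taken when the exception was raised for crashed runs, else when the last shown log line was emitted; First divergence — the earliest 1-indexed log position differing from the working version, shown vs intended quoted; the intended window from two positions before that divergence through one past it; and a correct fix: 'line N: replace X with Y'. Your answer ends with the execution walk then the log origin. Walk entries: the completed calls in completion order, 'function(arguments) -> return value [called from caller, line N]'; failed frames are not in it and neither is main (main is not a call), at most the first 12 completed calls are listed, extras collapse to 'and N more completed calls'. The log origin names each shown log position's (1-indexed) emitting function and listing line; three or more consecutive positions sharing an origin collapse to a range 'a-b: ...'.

Answer: the defect is in scan_readings at line 4.
Key fact: Only 4 log lines were emitted before the run died; the intended continuation was 'grade_run called with 3, 4'.
Crash: gauge_drift, line 10, TypeError.
Call chain: main -> fold_scores([8, 2, 1, 1, 12, 11], 1) (called at line 38) -> gauge_drift([8, 2, 1, 1, 12, 11], 1) (called at line 21).
First divergence: position 5 (shown log ended at 4 lines; the working version continues: 'grade_run called with 3, 4').
Intended log window:
  3: enter gauge_drift: 6 items against 1
  4: scan_readings: 6 entries, threshold 1
  5: grade_run called with 3, 4
  6: driver got 3
Execution walk:
  scan_readings([8, 2, 1, 1, 12, 11], 1) -> None  [called from gauge_drift, line 9]
Log line origins:
  1: from main, line 37
  2: from fold_scores, line 20
  3: from gauge_drift, line 8
  4: from scan_readings, line 2
A correct fix: line 4: replace `levels[low] == low` with `levels[low] == span`.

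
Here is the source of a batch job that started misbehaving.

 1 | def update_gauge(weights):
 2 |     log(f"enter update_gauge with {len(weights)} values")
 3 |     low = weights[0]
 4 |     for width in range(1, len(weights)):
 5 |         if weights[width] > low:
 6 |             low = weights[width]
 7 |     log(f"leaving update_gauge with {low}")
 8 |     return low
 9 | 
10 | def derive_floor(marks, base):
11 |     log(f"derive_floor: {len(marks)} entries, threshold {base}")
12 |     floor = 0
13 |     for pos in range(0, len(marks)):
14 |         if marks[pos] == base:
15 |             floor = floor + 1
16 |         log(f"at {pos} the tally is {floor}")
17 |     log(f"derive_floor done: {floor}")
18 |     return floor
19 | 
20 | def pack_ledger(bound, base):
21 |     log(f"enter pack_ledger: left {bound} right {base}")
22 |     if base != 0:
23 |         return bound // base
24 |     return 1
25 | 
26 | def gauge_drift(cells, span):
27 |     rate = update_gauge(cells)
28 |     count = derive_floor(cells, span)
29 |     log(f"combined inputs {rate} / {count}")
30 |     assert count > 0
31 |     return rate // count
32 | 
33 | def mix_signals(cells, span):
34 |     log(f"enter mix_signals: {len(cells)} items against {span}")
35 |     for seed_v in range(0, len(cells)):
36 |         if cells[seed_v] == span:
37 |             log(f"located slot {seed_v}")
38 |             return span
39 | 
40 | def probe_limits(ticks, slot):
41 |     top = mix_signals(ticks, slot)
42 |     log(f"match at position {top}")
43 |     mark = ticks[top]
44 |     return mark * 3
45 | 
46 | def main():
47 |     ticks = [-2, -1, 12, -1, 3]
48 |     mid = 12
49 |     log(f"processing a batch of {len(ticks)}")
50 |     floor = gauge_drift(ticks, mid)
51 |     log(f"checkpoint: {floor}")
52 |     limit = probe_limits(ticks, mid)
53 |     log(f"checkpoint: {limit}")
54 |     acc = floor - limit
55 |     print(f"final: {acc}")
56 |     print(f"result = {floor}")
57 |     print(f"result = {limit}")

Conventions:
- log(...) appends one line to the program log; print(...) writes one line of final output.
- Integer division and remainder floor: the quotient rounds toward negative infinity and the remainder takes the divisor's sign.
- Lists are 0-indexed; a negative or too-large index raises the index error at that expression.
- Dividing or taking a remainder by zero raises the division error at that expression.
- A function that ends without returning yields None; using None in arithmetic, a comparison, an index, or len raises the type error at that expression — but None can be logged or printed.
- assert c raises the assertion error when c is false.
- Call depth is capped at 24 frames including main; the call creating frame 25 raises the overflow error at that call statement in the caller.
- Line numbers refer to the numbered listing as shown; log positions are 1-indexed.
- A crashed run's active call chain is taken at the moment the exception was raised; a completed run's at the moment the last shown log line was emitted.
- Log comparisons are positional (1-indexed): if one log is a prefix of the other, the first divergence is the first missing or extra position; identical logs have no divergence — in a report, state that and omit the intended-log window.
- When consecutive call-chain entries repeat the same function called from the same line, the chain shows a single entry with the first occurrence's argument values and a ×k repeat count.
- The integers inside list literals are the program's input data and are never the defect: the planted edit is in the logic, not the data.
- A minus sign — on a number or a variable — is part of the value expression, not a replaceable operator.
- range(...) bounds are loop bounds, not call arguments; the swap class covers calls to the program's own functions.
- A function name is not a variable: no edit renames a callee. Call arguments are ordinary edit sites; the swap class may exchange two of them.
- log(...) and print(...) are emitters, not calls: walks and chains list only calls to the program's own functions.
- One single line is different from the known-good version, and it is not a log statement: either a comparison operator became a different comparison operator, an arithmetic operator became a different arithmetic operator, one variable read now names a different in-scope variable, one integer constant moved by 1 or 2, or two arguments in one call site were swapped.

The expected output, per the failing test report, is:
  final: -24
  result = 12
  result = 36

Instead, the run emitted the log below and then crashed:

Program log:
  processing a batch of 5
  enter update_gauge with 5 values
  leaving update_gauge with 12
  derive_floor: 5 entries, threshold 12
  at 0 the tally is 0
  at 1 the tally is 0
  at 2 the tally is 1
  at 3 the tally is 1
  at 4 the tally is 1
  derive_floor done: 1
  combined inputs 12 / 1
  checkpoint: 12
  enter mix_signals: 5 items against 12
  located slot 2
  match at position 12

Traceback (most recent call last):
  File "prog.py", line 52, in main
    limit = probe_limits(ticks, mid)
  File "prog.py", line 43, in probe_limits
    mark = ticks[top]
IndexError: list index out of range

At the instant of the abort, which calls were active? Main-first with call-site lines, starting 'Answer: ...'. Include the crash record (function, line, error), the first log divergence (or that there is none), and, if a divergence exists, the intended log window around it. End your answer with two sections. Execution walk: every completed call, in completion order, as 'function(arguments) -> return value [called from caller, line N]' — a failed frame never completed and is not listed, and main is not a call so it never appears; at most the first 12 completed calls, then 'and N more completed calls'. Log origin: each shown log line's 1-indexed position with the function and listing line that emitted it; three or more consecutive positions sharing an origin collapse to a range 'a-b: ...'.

Answer: main -> probe_limits (called at line 52).
Key observation: The earliest visible damage is log position 15 — 'match at position 12' rather than the intended 'match at position 2'.
Crash: probe_limits, line 43, IndexError.
First divergence: position 15 — shown 'match at position 12', intended 'match at position 2'.
Intended log window:
  13: enter mix_signals: 5 items against 12
  14: located slot 2
  15: match at position 2
  16: checkpoint: 36
Execution walk:
  update_gauge([-2, -1, 12, -1, 3]) -> 12  [called from gauge_drift, line 27]
  derive_floor([-2, -1, 12, -1, 3], 12) -> 1  [called from gauge_drift, line 28]
  gauge_drift([-2, -1, 12, -1, 3], 12) -> 12  [called from main, line 50]
  mix_signals([-2, -1, 12, -1, 3], 12) -> 12  [called from probe_limits, line 41]
Origin of each log line:
  1: from main, line 49
  2: from update_gauge, line 2
  3: from update_gauge, line 7
  4: from derive_floor, line 11
  5-9: from derive_floor, line 16
  10: from derive_floor, line 17
  11: from gauge_drift, line 29
  12: from main, line 51
  13: from mix_signals, line 34
  14: from mix_signals, line 37
  15: from probe_limits, line 42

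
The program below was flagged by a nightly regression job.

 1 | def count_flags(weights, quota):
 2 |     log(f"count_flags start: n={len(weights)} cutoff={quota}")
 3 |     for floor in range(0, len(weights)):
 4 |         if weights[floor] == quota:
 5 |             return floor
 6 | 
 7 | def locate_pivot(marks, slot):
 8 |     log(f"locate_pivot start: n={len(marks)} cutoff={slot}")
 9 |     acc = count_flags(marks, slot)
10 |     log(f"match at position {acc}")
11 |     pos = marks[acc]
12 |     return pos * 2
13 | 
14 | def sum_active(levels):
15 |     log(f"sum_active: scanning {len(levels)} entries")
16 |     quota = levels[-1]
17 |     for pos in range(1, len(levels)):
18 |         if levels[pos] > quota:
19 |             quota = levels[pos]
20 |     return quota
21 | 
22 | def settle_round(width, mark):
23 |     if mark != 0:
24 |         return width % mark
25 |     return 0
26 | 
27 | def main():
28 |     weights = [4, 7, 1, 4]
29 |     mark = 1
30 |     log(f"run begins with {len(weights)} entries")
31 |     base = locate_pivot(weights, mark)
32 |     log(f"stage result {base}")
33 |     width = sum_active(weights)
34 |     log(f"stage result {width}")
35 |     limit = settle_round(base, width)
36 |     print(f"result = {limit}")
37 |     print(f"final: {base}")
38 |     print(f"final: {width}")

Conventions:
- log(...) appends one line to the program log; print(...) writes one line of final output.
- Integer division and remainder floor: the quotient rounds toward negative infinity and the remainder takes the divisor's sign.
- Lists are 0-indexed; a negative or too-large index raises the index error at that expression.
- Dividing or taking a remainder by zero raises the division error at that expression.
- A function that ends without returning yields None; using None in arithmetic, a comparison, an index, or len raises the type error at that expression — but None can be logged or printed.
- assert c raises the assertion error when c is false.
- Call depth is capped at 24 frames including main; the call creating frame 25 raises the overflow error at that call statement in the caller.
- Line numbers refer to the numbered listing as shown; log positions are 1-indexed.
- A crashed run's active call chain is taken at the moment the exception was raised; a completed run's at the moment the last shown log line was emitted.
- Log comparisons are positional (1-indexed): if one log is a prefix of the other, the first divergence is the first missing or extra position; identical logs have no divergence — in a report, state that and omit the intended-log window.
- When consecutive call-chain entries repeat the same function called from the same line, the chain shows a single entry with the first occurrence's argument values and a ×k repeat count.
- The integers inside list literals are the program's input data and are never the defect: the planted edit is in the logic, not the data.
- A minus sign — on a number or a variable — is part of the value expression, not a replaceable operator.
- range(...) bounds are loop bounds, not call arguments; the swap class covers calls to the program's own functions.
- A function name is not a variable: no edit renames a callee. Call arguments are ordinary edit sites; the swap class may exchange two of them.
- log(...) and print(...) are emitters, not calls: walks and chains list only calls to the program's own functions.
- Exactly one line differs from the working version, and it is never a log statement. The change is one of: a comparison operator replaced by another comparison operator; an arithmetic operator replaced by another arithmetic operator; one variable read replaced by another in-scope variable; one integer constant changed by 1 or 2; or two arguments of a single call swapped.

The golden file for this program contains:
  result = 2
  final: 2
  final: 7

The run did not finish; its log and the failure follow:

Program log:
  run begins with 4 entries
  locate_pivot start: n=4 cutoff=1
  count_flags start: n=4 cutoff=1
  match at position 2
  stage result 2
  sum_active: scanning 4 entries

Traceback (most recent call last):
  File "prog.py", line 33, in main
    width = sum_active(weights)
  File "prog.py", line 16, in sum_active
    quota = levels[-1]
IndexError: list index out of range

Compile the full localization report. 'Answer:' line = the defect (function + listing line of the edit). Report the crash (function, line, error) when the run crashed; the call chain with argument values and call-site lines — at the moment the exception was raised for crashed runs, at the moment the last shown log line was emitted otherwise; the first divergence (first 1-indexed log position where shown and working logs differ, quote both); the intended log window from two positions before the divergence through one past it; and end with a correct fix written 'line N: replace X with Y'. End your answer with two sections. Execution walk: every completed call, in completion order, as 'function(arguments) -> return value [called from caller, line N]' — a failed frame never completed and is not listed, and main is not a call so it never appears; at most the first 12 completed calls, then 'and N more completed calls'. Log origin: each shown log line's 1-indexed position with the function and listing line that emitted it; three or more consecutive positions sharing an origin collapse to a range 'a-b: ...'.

Answer: the defect is in sum_active at line 16.
The tell: After 6 matching log lines the faulty run goes silent, while the working version continues with 'stage result 7'.
Crash: sum_active, line 16, IndexError.
Call chain: main -> sum_active([4, 7, 1, 4]) (called at line 33).
First divergence: position 7 — after 6 matching lines the faulty run goes silent; intended next line 'stage result 7'.
Intended log window:
  5: stage result 2
  6: sum_active: scanning 4 entries
  7: stage result 7
Execution walk:
  count_flags([4, 7, 1, 4], 1) -> 2  [called from locate_pivot, line 9]
  locate_pivot([4, 7, 1, 4], 1) -> 2  [called from main, line 31]
Log origins:
  1: emitted by main (line 30)
  2: emitted by locate_pivot (line 8)
  3: emitted by count_flags (line 2)
  4: emitted by locate_pivot (line 10)
  5: emitted by main (line 32)
  6: emitted by sum_active (line 15)
A correct fix: line 16: replace `-1` with `0`.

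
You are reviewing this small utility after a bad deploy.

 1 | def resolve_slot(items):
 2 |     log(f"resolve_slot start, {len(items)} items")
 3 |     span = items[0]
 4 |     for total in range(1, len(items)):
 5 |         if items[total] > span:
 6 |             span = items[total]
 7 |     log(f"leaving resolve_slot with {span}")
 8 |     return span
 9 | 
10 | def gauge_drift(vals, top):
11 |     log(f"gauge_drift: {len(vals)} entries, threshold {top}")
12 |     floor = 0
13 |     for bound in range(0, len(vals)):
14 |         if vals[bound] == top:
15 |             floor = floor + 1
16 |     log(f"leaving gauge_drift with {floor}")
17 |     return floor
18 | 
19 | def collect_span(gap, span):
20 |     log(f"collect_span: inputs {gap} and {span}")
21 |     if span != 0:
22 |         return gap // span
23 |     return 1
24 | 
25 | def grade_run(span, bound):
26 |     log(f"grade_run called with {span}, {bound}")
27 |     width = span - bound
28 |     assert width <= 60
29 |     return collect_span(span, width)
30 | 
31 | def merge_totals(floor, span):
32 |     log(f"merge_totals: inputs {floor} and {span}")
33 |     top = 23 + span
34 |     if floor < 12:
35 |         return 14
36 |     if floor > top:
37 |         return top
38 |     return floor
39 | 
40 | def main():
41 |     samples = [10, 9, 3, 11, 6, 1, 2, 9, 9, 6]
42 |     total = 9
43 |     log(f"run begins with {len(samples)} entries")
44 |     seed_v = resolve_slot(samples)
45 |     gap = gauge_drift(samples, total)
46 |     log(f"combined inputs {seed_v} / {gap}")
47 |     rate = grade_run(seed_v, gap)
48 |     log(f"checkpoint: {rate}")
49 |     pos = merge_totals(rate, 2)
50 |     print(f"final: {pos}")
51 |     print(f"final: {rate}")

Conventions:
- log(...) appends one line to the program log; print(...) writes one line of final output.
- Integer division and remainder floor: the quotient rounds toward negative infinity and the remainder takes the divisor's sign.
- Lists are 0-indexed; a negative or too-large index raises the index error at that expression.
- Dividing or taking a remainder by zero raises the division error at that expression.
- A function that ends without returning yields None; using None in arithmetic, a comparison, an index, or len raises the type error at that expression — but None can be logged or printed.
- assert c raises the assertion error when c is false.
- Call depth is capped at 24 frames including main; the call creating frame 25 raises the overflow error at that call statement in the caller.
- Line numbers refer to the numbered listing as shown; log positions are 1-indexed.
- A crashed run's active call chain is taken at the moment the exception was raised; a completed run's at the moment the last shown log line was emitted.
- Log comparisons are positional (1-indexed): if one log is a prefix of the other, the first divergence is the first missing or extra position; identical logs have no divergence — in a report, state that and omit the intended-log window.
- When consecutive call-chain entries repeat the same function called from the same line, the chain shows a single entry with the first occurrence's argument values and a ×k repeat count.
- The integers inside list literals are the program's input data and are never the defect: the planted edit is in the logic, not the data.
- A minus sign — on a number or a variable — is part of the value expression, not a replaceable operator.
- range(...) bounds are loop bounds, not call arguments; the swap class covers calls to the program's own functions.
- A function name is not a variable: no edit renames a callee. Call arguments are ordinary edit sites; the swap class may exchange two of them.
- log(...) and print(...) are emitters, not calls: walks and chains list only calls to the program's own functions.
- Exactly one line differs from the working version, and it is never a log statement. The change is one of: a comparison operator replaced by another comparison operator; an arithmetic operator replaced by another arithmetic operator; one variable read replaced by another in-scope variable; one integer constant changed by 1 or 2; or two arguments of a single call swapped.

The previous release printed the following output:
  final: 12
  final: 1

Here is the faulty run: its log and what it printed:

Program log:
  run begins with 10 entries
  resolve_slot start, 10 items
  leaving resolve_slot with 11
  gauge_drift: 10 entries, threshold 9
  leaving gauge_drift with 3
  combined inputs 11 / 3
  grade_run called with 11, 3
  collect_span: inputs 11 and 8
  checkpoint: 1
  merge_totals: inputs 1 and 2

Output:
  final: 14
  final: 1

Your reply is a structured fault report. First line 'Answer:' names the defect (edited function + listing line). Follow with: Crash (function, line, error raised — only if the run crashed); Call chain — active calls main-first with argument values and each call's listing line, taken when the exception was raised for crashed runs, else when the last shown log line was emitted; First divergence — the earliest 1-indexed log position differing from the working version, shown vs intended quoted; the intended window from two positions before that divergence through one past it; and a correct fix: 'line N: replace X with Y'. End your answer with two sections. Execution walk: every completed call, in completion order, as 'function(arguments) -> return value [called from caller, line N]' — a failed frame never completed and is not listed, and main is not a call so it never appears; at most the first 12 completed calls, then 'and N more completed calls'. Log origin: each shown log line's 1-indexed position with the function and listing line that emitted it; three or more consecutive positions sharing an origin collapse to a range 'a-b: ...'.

Answer: the defect is in merge_totals at line 35.
The tell: Log streams are identical — the defect surfaces only in the printed output.
Call chain: main -> merge_totals(1, 2) (called at line 49).
First divergence: none — the logs agree in full.
Execution walk:
  resolve_slot([10, 9, 3, 11, 6, 1, 2, 9, 9, 6]) -> 11  [called from main, line 44]
  gauge_drift([10, 9, 3, 11, 6, 1, 2, 9, 9, 6], 9) -> 3  [called from main, line 45]
  collect_span(11, 8) -> 1  [called from grade_run, line 29]
  grade_run(11, 3) -> 1  [called from main, line 47]
  merge_totals(1, 2) -> 14  [called from main, line 49]
Log origins:
  1: logged in main at line 43
  2: logged in resolve_slot at line 2
  3: logged in resolve_slot at line 7
  4: logged in gauge_drift at line 11
  5: logged in gauge_drift at line 16
  6: logged in main at line 46
  7: logged in grade_run at line 26
  8: logged in collect_span at line 20
  9: logged in main at line 48
  10: logged in merge_totals at line 32
A correct fix: line 35: replace `14` with `12`.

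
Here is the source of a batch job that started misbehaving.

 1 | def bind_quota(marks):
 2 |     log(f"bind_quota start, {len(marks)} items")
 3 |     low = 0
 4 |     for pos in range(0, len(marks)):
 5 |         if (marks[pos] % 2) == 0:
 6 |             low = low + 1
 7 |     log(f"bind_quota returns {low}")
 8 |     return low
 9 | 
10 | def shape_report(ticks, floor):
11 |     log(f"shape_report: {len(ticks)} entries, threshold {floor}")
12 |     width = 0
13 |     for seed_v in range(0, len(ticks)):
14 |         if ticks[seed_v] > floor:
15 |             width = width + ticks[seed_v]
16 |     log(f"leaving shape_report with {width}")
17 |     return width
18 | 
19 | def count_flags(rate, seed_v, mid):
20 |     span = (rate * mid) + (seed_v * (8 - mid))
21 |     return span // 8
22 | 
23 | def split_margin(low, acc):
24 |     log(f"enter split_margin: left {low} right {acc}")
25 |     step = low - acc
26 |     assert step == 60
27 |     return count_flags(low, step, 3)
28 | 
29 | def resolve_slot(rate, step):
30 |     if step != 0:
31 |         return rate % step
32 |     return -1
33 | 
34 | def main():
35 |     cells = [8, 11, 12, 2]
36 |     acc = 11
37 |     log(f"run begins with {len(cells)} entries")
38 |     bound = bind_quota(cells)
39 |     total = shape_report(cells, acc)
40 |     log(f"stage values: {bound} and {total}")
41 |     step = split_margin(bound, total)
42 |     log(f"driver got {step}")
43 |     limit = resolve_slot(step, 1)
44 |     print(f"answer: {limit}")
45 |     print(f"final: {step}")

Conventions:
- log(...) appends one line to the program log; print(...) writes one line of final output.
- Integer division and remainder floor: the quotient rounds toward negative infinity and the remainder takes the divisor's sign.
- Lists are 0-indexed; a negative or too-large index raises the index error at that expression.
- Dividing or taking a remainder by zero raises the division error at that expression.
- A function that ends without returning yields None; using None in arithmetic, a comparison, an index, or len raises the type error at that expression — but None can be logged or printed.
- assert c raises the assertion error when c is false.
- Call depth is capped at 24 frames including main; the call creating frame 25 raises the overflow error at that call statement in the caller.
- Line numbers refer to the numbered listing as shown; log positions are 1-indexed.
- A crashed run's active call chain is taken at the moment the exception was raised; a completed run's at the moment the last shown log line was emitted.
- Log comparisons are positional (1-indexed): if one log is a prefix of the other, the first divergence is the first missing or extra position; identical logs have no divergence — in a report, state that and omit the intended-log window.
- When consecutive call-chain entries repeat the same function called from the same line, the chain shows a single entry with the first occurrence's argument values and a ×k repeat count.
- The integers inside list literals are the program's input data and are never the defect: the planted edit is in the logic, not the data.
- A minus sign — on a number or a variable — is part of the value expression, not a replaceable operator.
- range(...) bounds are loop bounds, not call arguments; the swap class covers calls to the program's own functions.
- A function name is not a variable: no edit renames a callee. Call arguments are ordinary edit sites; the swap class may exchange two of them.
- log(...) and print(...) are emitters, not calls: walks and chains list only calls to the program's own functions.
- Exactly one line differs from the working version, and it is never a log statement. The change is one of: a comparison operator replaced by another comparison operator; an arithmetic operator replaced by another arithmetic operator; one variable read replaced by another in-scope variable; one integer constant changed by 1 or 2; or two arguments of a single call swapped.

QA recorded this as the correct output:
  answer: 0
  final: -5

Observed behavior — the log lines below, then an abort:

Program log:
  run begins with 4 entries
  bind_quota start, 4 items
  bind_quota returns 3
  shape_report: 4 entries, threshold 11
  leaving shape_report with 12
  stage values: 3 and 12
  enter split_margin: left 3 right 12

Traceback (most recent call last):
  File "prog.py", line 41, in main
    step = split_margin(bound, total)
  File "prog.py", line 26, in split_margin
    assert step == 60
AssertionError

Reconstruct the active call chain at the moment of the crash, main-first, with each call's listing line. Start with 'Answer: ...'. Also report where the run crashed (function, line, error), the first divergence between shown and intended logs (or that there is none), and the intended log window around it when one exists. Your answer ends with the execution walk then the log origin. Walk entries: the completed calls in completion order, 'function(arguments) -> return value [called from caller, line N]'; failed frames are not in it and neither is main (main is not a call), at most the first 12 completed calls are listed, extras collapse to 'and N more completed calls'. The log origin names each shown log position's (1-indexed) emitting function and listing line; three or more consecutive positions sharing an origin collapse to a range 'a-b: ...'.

Answer: main -> split_margin (called at line 41).
Core observation: Only 7 log lines were emitted before the run died; the intended continuation was 'driver got -5'.
Crash: split_margin, line 26, AssertionError.
First divergence: position 8 — after 7 matching lines the faulty run goes silent; intended next line 'driver got -5'.
Intended log window:
  6: stage values: 3 and 12
  7: enter split_margin: left 3 right 12
  8: driver got -5
Execution walk:
  bind_quota([8, 11, 12, 2]) -> 3  [called from main, line 38]
  shape_report([8, 11, 12, 2], 11) -> 12  [called from main, line 39]
Origin of each log line:
  1: from main, line 37
  2: from bind_quota, line 2
  3: from bind_quota, line 7
  4: from shape_report, line 11
  5: from shape_report, line 16
  6: from main, line 40
  7: from split_margin, line 24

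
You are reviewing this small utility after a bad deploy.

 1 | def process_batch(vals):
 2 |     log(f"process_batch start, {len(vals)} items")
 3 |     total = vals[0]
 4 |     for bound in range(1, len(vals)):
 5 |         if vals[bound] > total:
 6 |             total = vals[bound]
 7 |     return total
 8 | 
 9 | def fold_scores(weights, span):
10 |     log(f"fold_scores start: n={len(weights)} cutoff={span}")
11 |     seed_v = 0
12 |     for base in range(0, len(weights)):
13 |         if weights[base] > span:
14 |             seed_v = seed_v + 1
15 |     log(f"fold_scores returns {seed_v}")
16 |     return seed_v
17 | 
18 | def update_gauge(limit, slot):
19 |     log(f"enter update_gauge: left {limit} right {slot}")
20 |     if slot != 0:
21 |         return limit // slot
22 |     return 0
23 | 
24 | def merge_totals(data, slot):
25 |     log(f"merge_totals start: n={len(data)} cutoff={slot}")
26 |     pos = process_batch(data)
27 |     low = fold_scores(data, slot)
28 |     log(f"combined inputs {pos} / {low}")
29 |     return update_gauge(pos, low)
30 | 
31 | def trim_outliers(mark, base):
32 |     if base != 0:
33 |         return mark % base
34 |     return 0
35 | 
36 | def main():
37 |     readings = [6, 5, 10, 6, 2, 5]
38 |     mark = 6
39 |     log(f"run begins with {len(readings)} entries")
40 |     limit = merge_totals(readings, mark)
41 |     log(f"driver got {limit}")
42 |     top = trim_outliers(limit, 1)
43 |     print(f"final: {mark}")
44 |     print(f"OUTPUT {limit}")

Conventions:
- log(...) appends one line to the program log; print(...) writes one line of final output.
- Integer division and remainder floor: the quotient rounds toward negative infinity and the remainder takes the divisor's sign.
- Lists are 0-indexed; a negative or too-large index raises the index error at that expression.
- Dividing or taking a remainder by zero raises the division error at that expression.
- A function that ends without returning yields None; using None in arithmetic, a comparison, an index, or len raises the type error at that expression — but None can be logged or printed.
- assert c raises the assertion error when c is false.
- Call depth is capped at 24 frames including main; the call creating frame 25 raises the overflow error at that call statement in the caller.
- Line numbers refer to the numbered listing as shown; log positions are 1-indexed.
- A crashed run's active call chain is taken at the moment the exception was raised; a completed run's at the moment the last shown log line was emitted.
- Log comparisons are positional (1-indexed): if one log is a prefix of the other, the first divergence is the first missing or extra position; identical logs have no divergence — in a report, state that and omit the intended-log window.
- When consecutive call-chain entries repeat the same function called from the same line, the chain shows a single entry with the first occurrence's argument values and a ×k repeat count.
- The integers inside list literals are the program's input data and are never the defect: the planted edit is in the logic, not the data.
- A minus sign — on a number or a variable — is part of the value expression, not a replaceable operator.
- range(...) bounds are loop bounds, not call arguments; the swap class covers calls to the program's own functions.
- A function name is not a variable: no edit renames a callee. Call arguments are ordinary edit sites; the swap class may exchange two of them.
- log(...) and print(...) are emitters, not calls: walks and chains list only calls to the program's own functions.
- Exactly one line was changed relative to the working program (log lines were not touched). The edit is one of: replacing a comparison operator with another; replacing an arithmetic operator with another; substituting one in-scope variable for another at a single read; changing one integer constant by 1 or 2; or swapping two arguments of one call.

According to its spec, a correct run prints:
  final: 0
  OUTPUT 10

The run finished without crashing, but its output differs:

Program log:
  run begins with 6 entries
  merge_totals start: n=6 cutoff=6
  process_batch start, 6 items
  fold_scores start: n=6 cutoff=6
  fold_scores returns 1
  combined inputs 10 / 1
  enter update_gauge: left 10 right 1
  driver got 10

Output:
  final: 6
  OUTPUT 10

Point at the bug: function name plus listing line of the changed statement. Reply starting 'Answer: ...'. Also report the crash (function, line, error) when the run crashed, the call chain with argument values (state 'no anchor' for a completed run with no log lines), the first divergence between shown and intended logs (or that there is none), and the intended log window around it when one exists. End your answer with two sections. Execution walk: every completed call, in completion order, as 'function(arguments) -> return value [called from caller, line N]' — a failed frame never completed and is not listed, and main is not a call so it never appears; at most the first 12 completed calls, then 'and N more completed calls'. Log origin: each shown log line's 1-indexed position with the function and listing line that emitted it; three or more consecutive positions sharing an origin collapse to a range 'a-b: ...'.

Answer: the defect is in main at line 43.
The tell: No log line changed; the fault shows up purely in the output.
Call chain: main.
First divergence: none (the log streams are identical).
Execution walk:
  process_batch([6, 5, 10, 6, 2, 5]) -> 10  [called from merge_totals, line 26]
  fold_scores([6, 5, 10, 6, 2, 5], 6) -> 1  [called from merge_totals, line 27]
  update_gauge(10, 1) -> 10  [called from merge_totals, line 29]
  merge_totals([6, 5, 10, 6, 2, 5], 6) -> 10  [called from main, line 40]
  trim_outliers(10, 1) -> 0  [called from main, line 42]
Log origin:
  1: emitted by main (line 39)
  2: emitted by merge_totals (line 25)
  3: emitted by process_batch (line 2)
  4: emitted by fold_scores (line 10)
  5: emitted by fold_scores (line 15)
  6: emitted by merge_totals (line 28)
  7: emitted by update_gauge (line 19)
  8: emitted by main (line 41)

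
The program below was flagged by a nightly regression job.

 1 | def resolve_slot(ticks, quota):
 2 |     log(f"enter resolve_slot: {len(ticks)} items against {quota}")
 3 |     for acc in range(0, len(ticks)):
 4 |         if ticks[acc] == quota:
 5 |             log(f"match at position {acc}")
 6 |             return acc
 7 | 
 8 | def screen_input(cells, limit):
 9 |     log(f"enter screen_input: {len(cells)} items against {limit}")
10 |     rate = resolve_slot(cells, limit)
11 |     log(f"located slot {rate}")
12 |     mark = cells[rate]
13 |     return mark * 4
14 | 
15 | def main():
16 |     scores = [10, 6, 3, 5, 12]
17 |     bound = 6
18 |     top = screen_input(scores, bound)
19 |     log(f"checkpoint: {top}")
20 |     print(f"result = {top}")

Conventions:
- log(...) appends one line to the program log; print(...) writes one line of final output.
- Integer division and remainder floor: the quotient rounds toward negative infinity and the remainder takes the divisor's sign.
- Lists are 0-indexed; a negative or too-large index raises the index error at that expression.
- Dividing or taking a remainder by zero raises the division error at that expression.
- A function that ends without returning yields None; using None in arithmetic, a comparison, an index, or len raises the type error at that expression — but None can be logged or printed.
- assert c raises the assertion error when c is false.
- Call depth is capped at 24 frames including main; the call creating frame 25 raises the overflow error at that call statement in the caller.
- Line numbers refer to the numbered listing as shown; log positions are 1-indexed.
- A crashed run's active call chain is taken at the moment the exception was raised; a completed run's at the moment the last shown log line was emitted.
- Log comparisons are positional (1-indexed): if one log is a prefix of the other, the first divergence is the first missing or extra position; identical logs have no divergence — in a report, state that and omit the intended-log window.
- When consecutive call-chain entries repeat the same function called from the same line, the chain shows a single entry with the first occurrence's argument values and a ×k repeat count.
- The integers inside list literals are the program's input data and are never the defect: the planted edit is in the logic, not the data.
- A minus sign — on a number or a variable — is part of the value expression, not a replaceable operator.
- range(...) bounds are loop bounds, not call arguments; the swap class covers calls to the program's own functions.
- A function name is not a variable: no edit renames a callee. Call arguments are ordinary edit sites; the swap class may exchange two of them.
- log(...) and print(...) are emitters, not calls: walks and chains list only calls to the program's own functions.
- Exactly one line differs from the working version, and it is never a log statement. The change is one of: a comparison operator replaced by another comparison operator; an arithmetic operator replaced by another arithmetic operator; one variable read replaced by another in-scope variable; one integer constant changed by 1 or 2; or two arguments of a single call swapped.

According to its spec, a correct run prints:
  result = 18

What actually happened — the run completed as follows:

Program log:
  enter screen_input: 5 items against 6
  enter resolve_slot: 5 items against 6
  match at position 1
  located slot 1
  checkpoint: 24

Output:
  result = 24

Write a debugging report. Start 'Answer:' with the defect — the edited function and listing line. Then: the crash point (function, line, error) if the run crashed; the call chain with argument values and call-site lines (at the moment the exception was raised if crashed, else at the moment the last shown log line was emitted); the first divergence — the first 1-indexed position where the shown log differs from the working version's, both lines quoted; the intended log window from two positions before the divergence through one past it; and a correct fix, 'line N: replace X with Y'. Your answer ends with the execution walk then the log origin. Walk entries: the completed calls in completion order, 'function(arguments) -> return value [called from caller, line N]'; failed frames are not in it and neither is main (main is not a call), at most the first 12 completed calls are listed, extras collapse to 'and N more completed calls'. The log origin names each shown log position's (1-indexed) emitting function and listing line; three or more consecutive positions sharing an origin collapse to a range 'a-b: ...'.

Answer: the defect is in screen_input at line 13.
The tell: Everything matches until log position 5, which reads 'checkpoint: 24' in place of 'checkpoint: 18'.
Call chain: main.
First divergence: position 5; shown 'checkpoint: 24' vs intended 'checkpoint: 18'.
Intended log window:
  3: match at position 1
  4: located slot 1
  5: checkpoint: 18
Execution walk:
  resolve_slot([10, 6, 3, 5, 12], 6) -> 1  [called from screen_input, line 10]
  screen_input([10, 6, 3, 5, 12], 6) -> 24  [called from main, line 18]
Origin of each log line:
  1: from screen_input, line 9
  2: from resolve_slot, line 2
  3: from resolve_slot, line 5
  4: from screen_input, line 11
  5: from main, line 19
A correct fix: line 13: replace `4` with `3`.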